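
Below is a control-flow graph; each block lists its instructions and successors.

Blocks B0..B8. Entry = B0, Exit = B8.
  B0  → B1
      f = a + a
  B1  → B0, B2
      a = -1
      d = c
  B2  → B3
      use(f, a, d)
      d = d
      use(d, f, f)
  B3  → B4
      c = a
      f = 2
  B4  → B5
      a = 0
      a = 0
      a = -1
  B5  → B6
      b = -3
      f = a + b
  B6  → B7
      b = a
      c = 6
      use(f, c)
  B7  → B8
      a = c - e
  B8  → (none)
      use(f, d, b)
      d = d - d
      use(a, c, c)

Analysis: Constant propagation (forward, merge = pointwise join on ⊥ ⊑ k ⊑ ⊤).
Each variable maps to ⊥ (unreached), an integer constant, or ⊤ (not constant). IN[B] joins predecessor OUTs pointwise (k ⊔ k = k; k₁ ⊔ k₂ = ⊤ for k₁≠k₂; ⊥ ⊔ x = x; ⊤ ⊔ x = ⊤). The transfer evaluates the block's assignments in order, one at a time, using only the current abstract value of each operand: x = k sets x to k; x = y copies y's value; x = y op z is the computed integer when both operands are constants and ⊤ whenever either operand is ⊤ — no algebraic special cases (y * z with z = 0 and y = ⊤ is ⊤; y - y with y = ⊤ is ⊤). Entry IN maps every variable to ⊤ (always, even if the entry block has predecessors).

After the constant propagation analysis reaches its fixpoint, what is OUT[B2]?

Answer: {a: -1, b: ⊤, c: ⊤, d: ⊤, e: ⊤, f: ⊤}

Trace:
Converged values:
  B0:  IN=(all ⊤)  OUT=(all ⊤)
  B1:  IN=(all ⊤)  OUT={a:-1; rest ⊤}
  B2:  IN={a:-1; rest ⊤}  OUT={a:-1; rest ⊤}
  B3:  IN={a:-1; rest ⊤}  OUT={a:-1, c:-1, f:2; rest ⊤}
  B4:  IN={a:-1, c:-1, f:2; rest ⊤}  OUT={a:-1, c:-1, f:2; rest ⊤}
  B5:  IN={a:-1, c:-1, f:2; rest ⊤}  OUT={a:-1, b:-3, c:-1, f:-4; rest ⊤}
  B6:  IN={a:-1, b:-3, c:-1, f:-4; rest ⊤}  OUT={a:-1, b:-1, c:6, f:-4; rest ⊤}
  B7:  IN={a:-1, b:-1, c:6, f:-4; rest ⊤}  OUT={b:-1, c:6, f:-4; rest ⊤}
  B8:  IN={b:-1, c:6, f:-4; rest ⊤}  OUT={b:-1, c:6, f:-4; rest ⊤}

Merge at B2: IN[B2] = OUT[B1] = {a: -1, b: ⊤, c: ⊤, d: ⊤, e: ⊤, f: ⊤}
Applying B2's transfer function to that IN value gives OUT[B2] (row B2 above).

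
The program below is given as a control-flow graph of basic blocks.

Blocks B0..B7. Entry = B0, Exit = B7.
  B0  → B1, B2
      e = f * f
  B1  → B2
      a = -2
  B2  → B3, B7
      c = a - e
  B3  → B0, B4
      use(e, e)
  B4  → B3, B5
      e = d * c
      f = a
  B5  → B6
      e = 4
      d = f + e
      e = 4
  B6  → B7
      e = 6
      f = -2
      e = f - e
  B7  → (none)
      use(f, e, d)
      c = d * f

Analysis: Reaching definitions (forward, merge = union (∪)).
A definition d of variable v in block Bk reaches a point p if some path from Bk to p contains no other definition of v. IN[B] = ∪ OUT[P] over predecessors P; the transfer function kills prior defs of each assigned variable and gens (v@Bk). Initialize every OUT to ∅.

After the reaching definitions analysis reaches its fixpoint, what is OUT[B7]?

Per-block solution:
  B0:  IN={a@B1, c@B2, e@B0, e@B4, f@B4}  OUT={a@B1, c@B2, e@B0, f@B4}
  B1:  IN={a@B1, c@B2, e@B0, f@B4}  OUT={a@B1, c@B2, e@B0, f@B4}
  B2:  IN={a@B1, c@B2, e@B0, f@B4}  OUT={a@B1, c@B2, e@B0, f@B4}
  B3:  IN={a@B1, c@B2, e@B0, e@B4, f@B4}  OUT={a@B1, c@B2, e@B0, e@B4, f@B4}
  B4:  IN={a@B1, c@B2, e@B0, e@B4, f@B4}  OUT={a@B1, c@B2, e@B4, f@B4}
  B5:  IN={a@B1, c@B2, e@B4, f@B4}  OUT={a@B1, c@B2, d@B5, e@B5, f@B4}
  B6:  IN={a@B1, c@B2, d@B5, e@B5, f@B4}  OUT={a@B1, c@B2, d@B5, e@B6, f@B6}
  B7:  IN={a@B1, c@B2, d@B5, e@B0, e@B6, f@B4, f@B6}  OUT={a@B1, c@B7, d@B5, e@B0, e@B6, f@B4, f@B6}

Merge at B7: IN[B7] = OUT[B2] ⊔ OUT[B6] = {a@B1, c@B2, d@B5, e@B0, e@B6, f@B4, f@B6}
Applying B7's transfer function to that IN value gives OUT[B7] (row B7 above).

Answer: {a@B1, c@B7, d@B5, e@B0, e@B6, f@B4, f@B6}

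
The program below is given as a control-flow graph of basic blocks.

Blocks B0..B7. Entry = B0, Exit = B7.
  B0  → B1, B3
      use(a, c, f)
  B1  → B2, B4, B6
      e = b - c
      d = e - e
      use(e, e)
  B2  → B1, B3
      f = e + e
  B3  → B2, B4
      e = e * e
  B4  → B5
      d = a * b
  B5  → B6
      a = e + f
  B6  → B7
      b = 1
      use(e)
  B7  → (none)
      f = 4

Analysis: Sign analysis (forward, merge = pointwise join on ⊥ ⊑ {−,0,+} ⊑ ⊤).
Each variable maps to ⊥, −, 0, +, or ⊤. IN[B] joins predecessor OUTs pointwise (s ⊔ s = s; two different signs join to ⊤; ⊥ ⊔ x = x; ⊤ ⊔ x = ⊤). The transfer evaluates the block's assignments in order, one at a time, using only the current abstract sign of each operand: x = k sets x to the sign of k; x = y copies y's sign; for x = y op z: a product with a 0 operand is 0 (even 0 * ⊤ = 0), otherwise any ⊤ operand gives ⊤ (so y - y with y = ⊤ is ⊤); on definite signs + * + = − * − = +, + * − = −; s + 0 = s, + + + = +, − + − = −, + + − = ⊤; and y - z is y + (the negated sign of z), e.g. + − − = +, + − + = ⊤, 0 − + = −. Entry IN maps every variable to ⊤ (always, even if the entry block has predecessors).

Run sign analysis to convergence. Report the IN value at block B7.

Fixpoint table:
  B0: | IN=(all ⊤) | OUT=(all ⊤)
  B1: | IN=(all ⊤) | OUT=(all ⊤)
  B2: | IN=(all ⊤) | OUT=(all ⊤)
  B3: | IN=(all ⊤) | OUT=(all ⊤)
  B4: | IN=(all ⊤) | OUT=(all ⊤)
  B5: | IN=(all ⊤) | OUT=(all ⊤)
  B6: | IN=(all ⊤) | OUT={b:+; rest ⊤}
  B7: | IN={b:+; rest ⊤} | OUT={b:+, f:+; rest ⊤}

Merge at B7: IN[B7] = OUT[B6] = {a: ⊤, b: +, c: ⊤, d: ⊤, e: ⊤, f: ⊤}

Answer: {a: ⊤, b: +, c: ⊤, d: ⊤, e: ⊤, f: ⊤}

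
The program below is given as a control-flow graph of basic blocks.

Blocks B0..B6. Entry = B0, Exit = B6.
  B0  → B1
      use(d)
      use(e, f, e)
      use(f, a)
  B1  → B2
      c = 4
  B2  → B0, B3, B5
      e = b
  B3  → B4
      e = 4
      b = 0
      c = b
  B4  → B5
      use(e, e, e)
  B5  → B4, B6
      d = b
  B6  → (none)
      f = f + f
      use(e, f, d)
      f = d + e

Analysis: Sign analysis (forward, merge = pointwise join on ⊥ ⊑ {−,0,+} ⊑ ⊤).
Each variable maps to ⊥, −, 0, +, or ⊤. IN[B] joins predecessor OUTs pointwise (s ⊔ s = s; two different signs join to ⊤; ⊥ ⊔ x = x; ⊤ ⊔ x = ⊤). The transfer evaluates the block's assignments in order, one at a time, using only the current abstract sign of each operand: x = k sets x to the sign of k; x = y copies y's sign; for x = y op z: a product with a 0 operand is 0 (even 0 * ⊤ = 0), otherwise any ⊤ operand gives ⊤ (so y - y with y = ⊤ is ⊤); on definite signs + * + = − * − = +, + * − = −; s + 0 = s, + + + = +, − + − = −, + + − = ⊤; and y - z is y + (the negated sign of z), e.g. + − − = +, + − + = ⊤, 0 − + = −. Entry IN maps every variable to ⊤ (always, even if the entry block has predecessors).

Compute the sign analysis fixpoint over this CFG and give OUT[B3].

Answer: {a: ⊤, b: 0, c: 0, d: ⊤, e: +, f: ⊤}

Derivation:
Per-block solution:
  B0:  IN=(all ⊤)  OUT=(all ⊤)
  B1:  IN=(all ⊤)  OUT={c:+; rest ⊤}
  B2:  IN={c:+; rest ⊤}  OUT={c:+; rest ⊤}
  B3:  IN={c:+; rest ⊤}  OUT={b:0, c:0, e:+; rest ⊤}
  B4:  IN=(all ⊤)  OUT=(all ⊤)
  B5:  IN=(all ⊤)  OUT=(all ⊤)
  B6:  IN=(all ⊤)  OUT=(all ⊤)

Merge at B3: IN[B3] = OUT[B2] = {a: ⊤, b: ⊤, c: +, d: ⊤, e: ⊤, f: ⊤}
Applying B3's transfer function to that IN value gives OUT[B3] (row B3 above).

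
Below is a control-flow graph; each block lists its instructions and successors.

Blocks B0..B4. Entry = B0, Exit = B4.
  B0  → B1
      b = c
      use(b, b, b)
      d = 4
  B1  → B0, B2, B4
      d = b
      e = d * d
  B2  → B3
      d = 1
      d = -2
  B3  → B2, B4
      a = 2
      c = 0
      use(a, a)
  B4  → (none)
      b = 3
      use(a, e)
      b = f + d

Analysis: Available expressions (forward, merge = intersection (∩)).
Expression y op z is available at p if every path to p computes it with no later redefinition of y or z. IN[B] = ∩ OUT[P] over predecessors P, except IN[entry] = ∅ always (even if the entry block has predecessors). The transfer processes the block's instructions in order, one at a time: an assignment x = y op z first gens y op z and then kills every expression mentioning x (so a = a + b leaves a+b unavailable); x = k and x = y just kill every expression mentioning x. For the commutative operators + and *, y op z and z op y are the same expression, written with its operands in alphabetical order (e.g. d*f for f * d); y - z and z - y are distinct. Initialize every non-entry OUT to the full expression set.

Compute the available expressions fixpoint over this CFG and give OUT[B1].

Answer: {d*d}

Trace:
Per-block solution:
  B0:   IN={}   OUT={}
  B1:   IN={}   OUT={d*d}
  B2:   IN={}   OUT={}
  B3:   IN={}   OUT={}
  B4:   IN={}   OUT={d+f}

Merge at B1: IN[B1] = OUT[B0] = {}
Applying B1's transfer function to that IN value gives OUT[B1] (row B1 above).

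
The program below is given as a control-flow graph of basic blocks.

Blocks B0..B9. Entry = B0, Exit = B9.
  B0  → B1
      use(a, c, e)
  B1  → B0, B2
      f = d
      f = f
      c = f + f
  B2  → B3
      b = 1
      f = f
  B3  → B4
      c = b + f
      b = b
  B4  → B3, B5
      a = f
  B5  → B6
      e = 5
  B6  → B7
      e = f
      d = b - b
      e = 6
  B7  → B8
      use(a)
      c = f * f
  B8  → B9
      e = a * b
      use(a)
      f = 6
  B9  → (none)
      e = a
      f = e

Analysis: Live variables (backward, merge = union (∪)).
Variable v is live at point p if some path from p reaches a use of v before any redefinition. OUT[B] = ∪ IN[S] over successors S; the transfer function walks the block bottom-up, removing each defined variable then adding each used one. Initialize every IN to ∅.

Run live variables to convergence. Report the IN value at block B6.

Answer: {a, b, f}

Trace:
Per-block solution:
  B0: | IN={a, c, d, e} | OUT={a, d, e}
  B1: | IN={a, d, e} | OUT={a, c, d, e, f}
  B2: | IN={f} | OUT={b, f}
  B3: | IN={b, f} | OUT={b, f}
  B4: | IN={b, f} | OUT={a, b, f}
  B5: | IN={a, b, f} | OUT={a, b, f}
  B6: | IN={a, b, f} | OUT={a, b, f}
  B7: | IN={a, b, f} | OUT={a, b}
  B8: | IN={a, b} | OUT={a}
  B9: | IN={a} | OUT={}

Merge at B6: OUT[B6] = IN[B7] = {a, b, f}
Applying B6's transfer function to that OUT value gives IN[B6] (row B6 above).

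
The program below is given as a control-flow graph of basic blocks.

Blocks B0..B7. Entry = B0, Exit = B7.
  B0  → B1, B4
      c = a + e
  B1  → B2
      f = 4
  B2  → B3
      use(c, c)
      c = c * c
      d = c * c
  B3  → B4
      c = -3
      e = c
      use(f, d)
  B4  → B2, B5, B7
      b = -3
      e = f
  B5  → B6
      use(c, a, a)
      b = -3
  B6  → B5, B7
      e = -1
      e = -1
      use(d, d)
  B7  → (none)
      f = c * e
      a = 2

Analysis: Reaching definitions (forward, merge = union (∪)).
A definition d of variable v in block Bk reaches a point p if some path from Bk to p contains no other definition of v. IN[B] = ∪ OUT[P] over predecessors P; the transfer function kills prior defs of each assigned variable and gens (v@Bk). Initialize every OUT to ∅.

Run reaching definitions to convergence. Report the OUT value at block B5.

Fixpoint table:
  B0:   IN={}   OUT={c@B0}
  B1:   IN={c@B0}   OUT={c@B0, f@B1}
  B2:   IN={b@B4, c@B0, c@B3, d@B2, e@B4, f@B1}   OUT={b@B4, c@B2, d@B2, e@B4, f@B1}
  B3:   IN={b@B4, c@B2, d@B2, e@B4, f@B1}   OUT={b@B4, c@B3, d@B2, e@B3, f@B1}
  B4:   IN={b@B4, c@B0, c@B3, d@B2, e@B3, f@B1}   OUT={b@B4, c@B0, c@B3, d@B2, e@B4, f@B1}
  B5:   IN={b@B4, b@B5, c@B0, c@B3, d@B2, e@B4, e@B6, f@B1}   OUT={b@B5, c@B0, c@B3, d@B2, e@B4, e@B6, f@B1}
  B6:   IN={b@B5, c@B0, c@B3, d@B2, e@B4, e@B6, f@B1}   OUT={b@B5, c@B0, c@B3, d@B2, e@B6, f@B1}
  B7:   IN={b@B4, b@B5, c@B0, c@B3, d@B2, e@B4, e@B6, f@B1}   OUT={a@B7, b@B4, b@B5, c@B0, c@B3, d@B2, e@B4, e@B6, f@B7}

Merge at B5: IN[B5] = OUT[B4] ⊔ OUT[B6] = {b@B4, b@B5, c@B0, c@B3, d@B2, e@B4, e@B6, f@B1}
Applying B5's transfer function to that IN value gives OUT[B5] (row B5 above).

Answer: {b@B5, c@B0, c@B3, d@B2, e@B4, e@B6, f@B1}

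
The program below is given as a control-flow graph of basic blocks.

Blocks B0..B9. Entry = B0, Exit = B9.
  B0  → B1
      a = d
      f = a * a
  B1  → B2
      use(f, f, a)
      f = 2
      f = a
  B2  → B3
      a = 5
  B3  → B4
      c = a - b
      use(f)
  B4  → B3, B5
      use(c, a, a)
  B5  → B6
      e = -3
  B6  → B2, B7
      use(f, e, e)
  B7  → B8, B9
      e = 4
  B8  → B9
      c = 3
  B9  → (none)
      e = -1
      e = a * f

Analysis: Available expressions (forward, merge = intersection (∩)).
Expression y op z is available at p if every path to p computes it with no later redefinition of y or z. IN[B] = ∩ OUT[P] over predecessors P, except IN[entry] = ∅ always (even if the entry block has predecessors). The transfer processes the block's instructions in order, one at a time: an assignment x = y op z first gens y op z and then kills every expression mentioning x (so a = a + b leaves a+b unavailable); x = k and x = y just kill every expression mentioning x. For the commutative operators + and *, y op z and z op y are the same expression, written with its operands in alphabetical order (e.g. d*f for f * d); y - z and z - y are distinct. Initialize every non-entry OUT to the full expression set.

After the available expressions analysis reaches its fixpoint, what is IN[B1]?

Converged values:
  B0: | IN={} | OUT={a*a}
  B1: | IN={a*a} | OUT={a*a}
  B2: | IN={} | OUT={}
  B3: | IN={} | OUT={a-b}
  B4: | IN={a-b} | OUT={a-b}
  B5: | IN={a-b} | OUT={a-b}
  B6: | IN={a-b} | OUT={a-b}
  B7: | IN={a-b} | OUT={a-b}
  B8: | IN={a-b} | OUT={a-b}
  B9: | IN={a-b} | OUT={a*f, a-b}

Merge at B1: IN[B1] = OUT[B0] = {a*a}

Answer: {a*a}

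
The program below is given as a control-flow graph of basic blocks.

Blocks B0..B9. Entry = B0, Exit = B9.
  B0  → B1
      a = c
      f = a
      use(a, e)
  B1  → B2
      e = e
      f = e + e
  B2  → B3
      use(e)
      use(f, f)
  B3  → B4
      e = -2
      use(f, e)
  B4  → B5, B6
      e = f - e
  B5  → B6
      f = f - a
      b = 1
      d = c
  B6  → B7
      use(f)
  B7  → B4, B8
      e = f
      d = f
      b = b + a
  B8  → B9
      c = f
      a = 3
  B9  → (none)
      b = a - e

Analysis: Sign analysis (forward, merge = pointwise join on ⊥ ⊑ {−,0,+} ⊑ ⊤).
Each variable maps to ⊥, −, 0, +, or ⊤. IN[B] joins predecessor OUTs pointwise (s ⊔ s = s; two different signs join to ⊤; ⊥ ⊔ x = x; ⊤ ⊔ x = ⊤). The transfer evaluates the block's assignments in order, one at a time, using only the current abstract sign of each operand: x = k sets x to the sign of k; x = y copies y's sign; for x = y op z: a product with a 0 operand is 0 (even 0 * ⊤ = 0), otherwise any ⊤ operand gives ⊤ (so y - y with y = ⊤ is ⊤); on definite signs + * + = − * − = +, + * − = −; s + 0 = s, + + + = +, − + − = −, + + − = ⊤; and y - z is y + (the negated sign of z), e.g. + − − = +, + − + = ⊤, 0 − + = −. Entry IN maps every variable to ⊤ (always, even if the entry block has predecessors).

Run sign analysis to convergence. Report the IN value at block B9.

Answer: {a: +, b: ⊤, c: ⊤, d: ⊤, e: ⊤, f: ⊤}

Working:
Fixpoint table:
  B0:  IN=(all ⊤)  OUT=(all ⊤)
  B1:  IN=(all ⊤)  OUT=(all ⊤)
  B2:  IN=(all ⊤)  OUT=(all ⊤)
  B3:  IN=(all ⊤)  OUT={e:-; rest ⊤}
  B4:  IN=(all ⊤)  OUT=(all ⊤)
  B5:  IN=(all ⊤)  OUT={b:+; rest ⊤}
  B6:  IN=(all ⊤)  OUT=(all ⊤)
  B7:  IN=(all ⊤)  OUT=(all ⊤)
  B8:  IN=(all ⊤)  OUT={a:+; rest ⊤}
  B9:  IN={a:+; rest ⊤}  OUT={a:+; rest ⊤}

Merge at B9: IN[B9] = OUT[B8] = {a: +, b: ⊤, c: ⊤, d: ⊤, e: ⊤, f: ⊤}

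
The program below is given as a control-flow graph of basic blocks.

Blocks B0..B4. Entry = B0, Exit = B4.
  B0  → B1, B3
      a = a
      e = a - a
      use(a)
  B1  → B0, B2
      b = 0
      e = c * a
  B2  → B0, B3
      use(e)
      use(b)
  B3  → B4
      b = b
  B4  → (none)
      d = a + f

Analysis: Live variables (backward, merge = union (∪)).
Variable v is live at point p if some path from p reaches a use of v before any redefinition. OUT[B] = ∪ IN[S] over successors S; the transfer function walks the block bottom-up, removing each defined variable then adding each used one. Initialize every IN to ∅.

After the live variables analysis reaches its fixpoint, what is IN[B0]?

Fixpoint table:
  B0:  IN={a, b, c, f}  OUT={a, b, c, f}
  B1:  IN={a, c, f}  OUT={a, b, c, e, f}
  B2:  IN={a, b, c, e, f}  OUT={a, b, c, f}
  B3:  IN={a, b, f}  OUT={a, f}
  B4:  IN={a, f}  OUT={}

Merge at B0: OUT[B0] = IN[B1] ⊔ IN[B3] = {a, b, c, f}
Applying B0's transfer function to that OUT value gives IN[B0] (row B0 above).

Answer: {a, b, c, f}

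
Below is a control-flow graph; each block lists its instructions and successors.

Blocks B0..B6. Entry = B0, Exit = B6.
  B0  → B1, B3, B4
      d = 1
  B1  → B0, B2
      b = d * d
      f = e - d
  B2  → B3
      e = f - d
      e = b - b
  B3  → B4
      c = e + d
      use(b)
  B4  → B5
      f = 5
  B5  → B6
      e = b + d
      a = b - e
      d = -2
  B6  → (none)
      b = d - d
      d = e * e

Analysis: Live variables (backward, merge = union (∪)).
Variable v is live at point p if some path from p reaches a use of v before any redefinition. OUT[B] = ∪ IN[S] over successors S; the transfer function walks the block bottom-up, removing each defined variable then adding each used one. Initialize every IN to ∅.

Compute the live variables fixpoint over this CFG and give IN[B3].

Answer: {b, d, e}

Working:
Per-block solution:
  B0: | IN={b, e} | OUT={b, d, e}
  B1: | IN={d, e} | OUT={b, d, e, f}
  B2: | IN={b, d, f} | OUT={b, d, e}
  B3: | IN={b, d, e} | OUT={b, d}
  B4: | IN={b, d} | OUT={b, d}
  B5: | IN={b, d} | OUT={d, e}
  B6: | IN={d, e} | OUT={}

Merge at B3: OUT[B3] = IN[B4] = {b, d}
Applying B3's transfer function to that OUT value gives IN[B3] (row B3 above).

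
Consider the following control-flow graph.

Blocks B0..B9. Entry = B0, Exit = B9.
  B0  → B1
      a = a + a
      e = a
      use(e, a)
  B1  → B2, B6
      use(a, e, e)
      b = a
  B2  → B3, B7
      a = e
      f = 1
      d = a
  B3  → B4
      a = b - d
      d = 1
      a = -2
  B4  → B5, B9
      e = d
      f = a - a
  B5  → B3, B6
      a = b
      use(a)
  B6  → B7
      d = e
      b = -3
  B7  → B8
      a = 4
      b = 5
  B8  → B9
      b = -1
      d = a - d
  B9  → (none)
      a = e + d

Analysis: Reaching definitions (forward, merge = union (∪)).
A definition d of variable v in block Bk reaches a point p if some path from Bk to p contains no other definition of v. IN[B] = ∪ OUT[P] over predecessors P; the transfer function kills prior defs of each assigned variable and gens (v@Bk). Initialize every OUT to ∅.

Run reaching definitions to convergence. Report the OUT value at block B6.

Converged values:
  B0: | IN={} | OUT={a@B0, e@B0}
  B1: | IN={a@B0, e@B0} | OUT={a@B0, b@B1, e@B0}
  B2: | IN={a@B0, b@B1, e@B0} | OUT={a@B2, b@B1, d@B2, e@B0, f@B2}
  B3: | IN={a@B2, a@B5, b@B1, d@B2, d@B3, e@B0, e@B4, f@B2, f@B4} | OUT={a@B3, b@B1, d@B3, e@B0, e@B4, f@B2, f@B4}
  B4: | IN={a@B3, b@B1, d@B3, e@B0, e@B4, f@B2, f@B4} | OUT={a@B3, b@B1, d@B3, e@B4, f@B4}
  B5: | IN={a@B3, b@B1, d@B3, e@B4, f@B4} | OUT={a@B5, b@B1, d@B3, e@B4, f@B4}
  B6: | IN={a@B0, a@B5, b@B1, d@B3, e@B0, e@B4, f@B4} | OUT={a@B0, a@B5, b@B6, d@B6, e@B0, e@B4, f@B4}
  B7: | IN={a@B0, a@B2, a@B5, b@B1, b@B6, d@B2, d@B6, e@B0, e@B4, f@B2, f@B4} | OUT={a@B7, b@B7, d@B2, d@B6, e@B0, e@B4, f@B2, f@B4}
  B8: | IN={a@B7, b@B7, d@B2, d@B6, e@B0, e@B4, f@B2, f@B4} | OUT={a@B7, b@B8, d@B8, e@B0, e@B4, f@B2, f@B4}
  B9: | IN={a@B3, a@B7, b@B1, b@B8, d@B3, d@B8, e@B0, e@B4, f@B2, f@B4} | OUT={a@B9, b@B1, b@B8, d@B3, d@B8, e@B0, e@B4, f@B2, f@B4}

Merge at B6: IN[B6] = OUT[B1] ⊔ OUT[B5] = {a@B0, a@B5, b@B1, d@B3, e@B0, e@B4, f@B4}
Applying B6's transfer function to that IN value gives OUT[B6] (row B6 above).

Answer: {a@B0, a@B5, b@B6, d@B6, e@B0, e@B4, f@B4}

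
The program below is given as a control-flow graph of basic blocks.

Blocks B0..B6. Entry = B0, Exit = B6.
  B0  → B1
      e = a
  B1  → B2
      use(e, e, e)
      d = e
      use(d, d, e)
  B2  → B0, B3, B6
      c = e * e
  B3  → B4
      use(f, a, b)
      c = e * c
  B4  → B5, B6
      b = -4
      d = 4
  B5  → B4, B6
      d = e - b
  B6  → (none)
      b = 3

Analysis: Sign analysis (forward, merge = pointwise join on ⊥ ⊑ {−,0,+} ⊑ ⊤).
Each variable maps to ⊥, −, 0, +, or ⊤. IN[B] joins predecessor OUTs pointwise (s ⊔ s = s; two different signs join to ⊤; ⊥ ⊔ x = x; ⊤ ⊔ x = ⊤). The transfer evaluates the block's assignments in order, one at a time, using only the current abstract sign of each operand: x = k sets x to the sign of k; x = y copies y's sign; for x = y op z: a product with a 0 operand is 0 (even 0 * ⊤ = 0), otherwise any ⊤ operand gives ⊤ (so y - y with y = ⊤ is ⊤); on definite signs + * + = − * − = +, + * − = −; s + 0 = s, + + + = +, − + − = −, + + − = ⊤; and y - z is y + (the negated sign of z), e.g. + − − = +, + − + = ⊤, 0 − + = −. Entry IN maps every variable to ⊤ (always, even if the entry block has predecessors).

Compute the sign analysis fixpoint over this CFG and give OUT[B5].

Answer: {a: ⊤, b: -, c: ⊤, d: ⊤, e: ⊤, f: ⊤}

Trace:
Converged values:
  B0:   IN=(all ⊤)   OUT=(all ⊤)
  B1:   IN=(all ⊤)   OUT=(all ⊤)
  B2:   IN=(all ⊤)   OUT=(all ⊤)
  B3:   IN=(all ⊤)   OUT=(all ⊤)
  B4:   IN=(all ⊤)   OUT={b:-, d:+; rest ⊤}
  B5:   IN={b:-, d:+; rest ⊤}   OUT={b:-; rest ⊤}
  B6:   IN=(all ⊤)   OUT={b:+; rest ⊤}

Merge at B5: IN[B5] = OUT[B4] = {a: ⊤, b: -, c: ⊤, d: +, e: ⊤, f: ⊤}
Applying B5's transfer function to that IN value gives OUT[B5] (row B5 above).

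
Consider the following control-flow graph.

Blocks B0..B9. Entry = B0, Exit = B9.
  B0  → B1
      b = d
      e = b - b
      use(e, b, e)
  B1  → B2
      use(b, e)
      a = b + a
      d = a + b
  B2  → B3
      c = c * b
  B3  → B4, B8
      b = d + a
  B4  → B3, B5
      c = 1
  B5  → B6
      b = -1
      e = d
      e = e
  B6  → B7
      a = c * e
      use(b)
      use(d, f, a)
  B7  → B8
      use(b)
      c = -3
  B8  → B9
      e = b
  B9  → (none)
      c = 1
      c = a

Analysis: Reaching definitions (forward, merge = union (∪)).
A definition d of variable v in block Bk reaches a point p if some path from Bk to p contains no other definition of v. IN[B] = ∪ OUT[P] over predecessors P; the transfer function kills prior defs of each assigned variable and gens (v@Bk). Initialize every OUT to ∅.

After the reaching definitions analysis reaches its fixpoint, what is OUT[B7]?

Per-block solution:
  B0:   IN={}   OUT={b@B0, e@B0}
  B1:   IN={b@B0, e@B0}   OUT={a@B1, b@B0, d@B1, e@B0}
  B2:   IN={a@B1, b@B0, d@B1, e@B0}   OUT={a@B1, b@B0, c@B2, d@B1, e@B0}
  B3:   IN={a@B1, b@B0, b@B3, c@B2, c@B4, d@B1, e@B0}   OUT={a@B1, b@B3, c@B2, c@B4, d@B1, e@B0}
  B4:   IN={a@B1, b@B3, c@B2, c@B4, d@B1, e@B0}   OUT={a@B1, b@B3, c@B4, d@B1, e@B0}
  B5:   IN={a@B1, b@B3, c@B4, d@B1, e@B0}   OUT={a@B1, b@B5, c@B4, d@B1, e@B5}
  B6:   IN={a@B1, b@B5, c@B4, d@B1, e@B5}   OUT={a@B6, b@B5, c@B4, d@B1, e@B5}
  B7:   IN={a@B6, b@B5, c@B4, d@B1, e@B5}   OUT={a@B6, b@B5, c@B7, d@B1, e@B5}
  B8:   IN={a@B1, a@B6, b@B3, b@B5, c@B2, c@B4, c@B7, d@B1, e@B0, e@B5}   OUT={a@B1, a@B6, b@B3, b@B5, c@B2, c@B4, c@B7, d@B1, e@B8}
  B9:   IN={a@B1, a@B6, b@B3, b@B5, c@B2, c@B4, c@B7, d@B1, e@B8}   OUT={a@B1, a@B6, b@B3, b@B5, c@B9, d@B1, e@B8}

Merge at B7: IN[B7] = OUT[B6] = {a@B6, b@B5, c@B4, d@B1, e@B5}
Applying B7's transfer function to that IN value gives OUT[B7] (row B7 above).

Answer: {a@B6, b@B5, c@B7, d@B1, e@B5}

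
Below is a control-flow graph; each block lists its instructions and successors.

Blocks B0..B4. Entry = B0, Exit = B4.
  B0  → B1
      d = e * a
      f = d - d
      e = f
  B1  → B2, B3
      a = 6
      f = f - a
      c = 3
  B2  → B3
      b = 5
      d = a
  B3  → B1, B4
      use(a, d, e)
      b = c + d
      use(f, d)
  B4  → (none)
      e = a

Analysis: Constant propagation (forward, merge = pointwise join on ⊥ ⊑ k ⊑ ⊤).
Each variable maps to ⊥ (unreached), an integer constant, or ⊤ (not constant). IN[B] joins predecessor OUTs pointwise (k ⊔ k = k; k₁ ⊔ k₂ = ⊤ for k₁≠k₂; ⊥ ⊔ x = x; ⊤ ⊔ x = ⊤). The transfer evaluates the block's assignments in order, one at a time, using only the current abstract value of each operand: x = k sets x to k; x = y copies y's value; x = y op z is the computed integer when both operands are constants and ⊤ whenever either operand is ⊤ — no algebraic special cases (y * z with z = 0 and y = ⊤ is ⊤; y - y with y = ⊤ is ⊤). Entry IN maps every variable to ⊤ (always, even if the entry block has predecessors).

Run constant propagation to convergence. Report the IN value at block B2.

Converged values:
  B0:   IN=(all ⊤)   OUT=(all ⊤)
  B1:   IN=(all ⊤)   OUT={a:6, c:3; rest ⊤}
  B2:   IN={a:6, c:3; rest ⊤}   OUT={a:6, b:5, c:3, d:6; rest ⊤}
  B3:   IN={a:6, c:3; rest ⊤}   OUT={a:6, c:3; rest ⊤}
  B4:   IN={a:6, c:3; rest ⊤}   OUT={a:6, c:3, e:6; rest ⊤}

Merge at B2: IN[B2] = OUT[B1] = {a: 6, b: ⊤, c: 3, d: ⊤, e: ⊤, f: ⊤}

Answer: {a: 6, b: ⊤, c: 3, d: ⊤, e: ⊤, f: ⊤}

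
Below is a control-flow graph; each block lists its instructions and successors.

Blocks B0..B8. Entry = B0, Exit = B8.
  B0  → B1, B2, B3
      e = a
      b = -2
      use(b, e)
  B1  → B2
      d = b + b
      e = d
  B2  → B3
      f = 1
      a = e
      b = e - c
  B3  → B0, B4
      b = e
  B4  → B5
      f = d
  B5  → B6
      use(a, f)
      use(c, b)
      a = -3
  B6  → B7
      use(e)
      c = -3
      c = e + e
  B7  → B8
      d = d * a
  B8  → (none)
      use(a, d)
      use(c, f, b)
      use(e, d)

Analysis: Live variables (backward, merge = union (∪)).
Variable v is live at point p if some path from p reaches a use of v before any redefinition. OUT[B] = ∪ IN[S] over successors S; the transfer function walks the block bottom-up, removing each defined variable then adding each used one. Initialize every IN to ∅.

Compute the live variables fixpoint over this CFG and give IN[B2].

Answer: {c, d, e}

Derivation:
Per-block solution:
  B0: | IN={a, c, d} | OUT={a, b, c, d, e}
  B1: | IN={b, c} | OUT={c, d, e}
  B2: | IN={c, d, e} | OUT={a, c, d, e}
  B3: | IN={a, c, d, e} | OUT={a, b, c, d, e}
  B4: | IN={a, b, c, d, e} | OUT={a, b, c, d, e, f}
  B5: | IN={a, b, c, d, e, f} | OUT={a, b, d, e, f}
  B6: | IN={a, b, d, e, f} | OUT={a, b, c, d, e, f}
  B7: | IN={a, b, c, d, e, f} | OUT={a, b, c, d, e, f}
  B8: | IN={a, b, c, d, e, f} | OUT={}

Merge at B2: OUT[B2] = IN[B3] = {a, c, d, e}
Applying B2's transfer function to that OUT value gives IN[B2] (row B2 above).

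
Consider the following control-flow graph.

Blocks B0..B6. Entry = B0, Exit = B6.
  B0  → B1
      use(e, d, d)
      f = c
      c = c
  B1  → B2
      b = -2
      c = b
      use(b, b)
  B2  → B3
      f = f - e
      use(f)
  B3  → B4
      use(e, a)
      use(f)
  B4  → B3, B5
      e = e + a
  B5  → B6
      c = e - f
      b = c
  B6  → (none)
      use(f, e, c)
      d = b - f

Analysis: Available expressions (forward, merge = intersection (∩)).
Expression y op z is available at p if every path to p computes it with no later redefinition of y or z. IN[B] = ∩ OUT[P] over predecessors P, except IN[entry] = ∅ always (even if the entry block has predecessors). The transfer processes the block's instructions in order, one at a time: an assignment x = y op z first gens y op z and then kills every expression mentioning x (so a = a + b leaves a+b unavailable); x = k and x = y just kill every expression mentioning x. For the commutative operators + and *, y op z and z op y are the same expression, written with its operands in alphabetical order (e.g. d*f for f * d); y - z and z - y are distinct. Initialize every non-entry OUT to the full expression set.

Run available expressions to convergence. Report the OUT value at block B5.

Answer: {e-f}

Trace:
Per-block solution:
  B0:   IN={}   OUT={}
  B1:   IN={}   OUT={}
  B2:   IN={}   OUT={}
  B3:   IN={}   OUT={}
  B4:   IN={}   OUT={}
  B5:   IN={}   OUT={e-f}
  B6:   IN={e-f}   OUT={b-f, e-f}

Merge at B5: IN[B5] = OUT[B4] = {}
Applying B5's transfer function to that IN value gives OUT[B5] (row B5 above).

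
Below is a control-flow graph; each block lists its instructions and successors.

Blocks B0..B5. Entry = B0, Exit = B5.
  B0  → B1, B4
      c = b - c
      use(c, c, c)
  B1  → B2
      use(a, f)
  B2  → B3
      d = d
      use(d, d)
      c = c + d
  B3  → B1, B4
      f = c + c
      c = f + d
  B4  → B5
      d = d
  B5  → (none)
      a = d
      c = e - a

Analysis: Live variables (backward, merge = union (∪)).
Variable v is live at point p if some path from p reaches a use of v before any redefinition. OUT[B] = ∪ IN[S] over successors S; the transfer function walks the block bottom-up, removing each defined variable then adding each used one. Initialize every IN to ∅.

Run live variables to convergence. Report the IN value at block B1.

Answer: {a, c, d, e, f}

Working:
Per-block solution:
  B0: | IN={a, b, c, d, e, f} | OUT={a, c, d, e, f}
  B1: | IN={a, c, d, e, f} | OUT={a, c, d, e}
  B2: | IN={a, c, d, e} | OUT={a, c, d, e}
  B3: | IN={a, c, d, e} | OUT={a, c, d, e, f}
  B4: | IN={d, e} | OUT={d, e}
  B5: | IN={d, e} | OUT={}

Merge at B1: OUT[B1] = IN[B2] = {a, c, d, e}
Applying B1's transfer function to that OUT value gives IN[B1] (row B1 above).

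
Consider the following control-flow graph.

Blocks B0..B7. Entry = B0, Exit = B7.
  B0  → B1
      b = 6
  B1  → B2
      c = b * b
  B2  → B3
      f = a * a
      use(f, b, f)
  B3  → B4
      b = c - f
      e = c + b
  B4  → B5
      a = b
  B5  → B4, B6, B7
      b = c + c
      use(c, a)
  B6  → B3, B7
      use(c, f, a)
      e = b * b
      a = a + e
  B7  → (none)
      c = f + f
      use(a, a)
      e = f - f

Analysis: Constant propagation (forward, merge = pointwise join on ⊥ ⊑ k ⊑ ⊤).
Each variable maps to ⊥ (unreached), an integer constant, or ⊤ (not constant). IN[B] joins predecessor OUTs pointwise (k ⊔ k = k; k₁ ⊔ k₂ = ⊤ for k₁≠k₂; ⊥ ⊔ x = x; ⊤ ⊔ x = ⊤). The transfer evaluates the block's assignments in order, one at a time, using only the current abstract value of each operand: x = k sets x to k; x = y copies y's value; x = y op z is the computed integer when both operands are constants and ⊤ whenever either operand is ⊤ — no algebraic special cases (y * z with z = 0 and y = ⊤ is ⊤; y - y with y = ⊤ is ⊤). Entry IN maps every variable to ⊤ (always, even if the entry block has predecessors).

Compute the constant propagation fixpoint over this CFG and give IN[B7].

Answer: {a: ⊤, b: 72, c: 36, d: ⊤, e: ⊤, f: ⊤}

Trace:
Per-block solution:
  B0:  IN=(all ⊤)  OUT={b:6; rest ⊤}
  B1:  IN={b:6; rest ⊤}  OUT={b:6, c:36; rest ⊤}
  B2:  IN={b:6, c:36; rest ⊤}  OUT={b:6, c:36; rest ⊤}
  B3:  IN={c:36; rest ⊤}  OUT={c:36; rest ⊤}
  B4:  IN={c:36; rest ⊤}  OUT={c:36; rest ⊤}
  B5:  IN={c:36; rest ⊤}  OUT={b:72, c:36; rest ⊤}
  B6:  IN={b:72, c:36; rest ⊤}  OUT={b:72, c:36, e:5184; rest ⊤}
  B7:  IN={b:72, c:36; rest ⊤}  OUT={b:72; rest ⊤}

Merge at B7: IN[B7] = OUT[B5] ⊔ OUT[B6] = {a: ⊤, b: 72, c: 36, d: ⊤, e: ⊤, f: ⊤}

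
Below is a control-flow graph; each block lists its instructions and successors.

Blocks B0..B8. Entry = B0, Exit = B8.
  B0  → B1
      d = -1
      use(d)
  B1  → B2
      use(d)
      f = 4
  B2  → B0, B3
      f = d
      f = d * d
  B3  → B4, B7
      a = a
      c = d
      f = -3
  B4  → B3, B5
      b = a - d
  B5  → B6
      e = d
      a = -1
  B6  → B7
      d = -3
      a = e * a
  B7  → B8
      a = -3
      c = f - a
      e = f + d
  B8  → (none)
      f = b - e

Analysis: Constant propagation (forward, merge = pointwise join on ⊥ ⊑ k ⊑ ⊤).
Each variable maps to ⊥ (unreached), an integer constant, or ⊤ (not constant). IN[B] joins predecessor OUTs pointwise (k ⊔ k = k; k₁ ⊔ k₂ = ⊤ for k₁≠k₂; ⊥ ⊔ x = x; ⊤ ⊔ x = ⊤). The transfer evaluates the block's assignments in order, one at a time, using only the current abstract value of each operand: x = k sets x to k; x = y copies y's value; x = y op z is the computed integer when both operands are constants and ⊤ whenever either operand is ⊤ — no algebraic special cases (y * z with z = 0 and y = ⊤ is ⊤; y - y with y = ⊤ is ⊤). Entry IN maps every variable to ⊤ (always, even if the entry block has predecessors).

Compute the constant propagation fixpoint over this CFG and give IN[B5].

Per-block solution:
  B0:   IN=(all ⊤)   OUT={d:-1; rest ⊤}
  B1:   IN={d:-1; rest ⊤}   OUT={d:-1, f:4; rest ⊤}
  B2:   IN={d:-1, f:4; rest ⊤}   OUT={d:-1, f:1; rest ⊤}
  B3:   IN={d:-1; rest ⊤}   OUT={c:-1, d:-1, f:-3; rest ⊤}
  B4:   IN={c:-1, d:-1, f:-3; rest ⊤}   OUT={c:-1, d:-1, f:-3; rest ⊤}
  B5:   IN={c:-1, d:-1, f:-3; rest ⊤}   OUT={a:-1, c:-1, d:-1, e:-1, f:-3; rest ⊤}
  B6:   IN={a:-1, c:-1, d:-1, e:-1, f:-3; rest ⊤}   OUT={a:1, c:-1, d:-3, e:-1, f:-3; rest ⊤}
  B7:   IN={c:-1, f:-3; rest ⊤}   OUT={a:-3, c:0, f:-3; rest ⊤}
  B8:   IN={a:-3, c:0, f:-3; rest ⊤}   OUT={a:-3, c:0; rest ⊤}

Merge at B5: IN[B5] = OUT[B4] = {a: ⊤, b: ⊤, c: -1, d: -1, e: ⊤, f: -3}

Answer: {a: ⊤, b: ⊤, c: -1, d: -1, e: ⊤, f: -3}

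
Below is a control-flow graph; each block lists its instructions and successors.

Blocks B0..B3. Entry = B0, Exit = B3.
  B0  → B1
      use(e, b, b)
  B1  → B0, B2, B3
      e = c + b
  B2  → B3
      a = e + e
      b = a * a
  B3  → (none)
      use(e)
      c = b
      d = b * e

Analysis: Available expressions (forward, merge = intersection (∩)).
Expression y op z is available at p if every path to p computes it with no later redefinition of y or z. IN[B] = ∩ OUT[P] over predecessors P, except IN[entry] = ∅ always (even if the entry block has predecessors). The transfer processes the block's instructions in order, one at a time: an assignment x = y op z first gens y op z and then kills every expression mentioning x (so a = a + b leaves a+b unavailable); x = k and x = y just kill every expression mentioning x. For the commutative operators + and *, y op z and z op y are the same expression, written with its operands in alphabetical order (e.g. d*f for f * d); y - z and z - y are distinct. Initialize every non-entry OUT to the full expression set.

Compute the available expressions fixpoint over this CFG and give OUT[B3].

Fixpoint table:
  B0:   IN={}   OUT={}
  B1:   IN={}   OUT={b+c}
  B2:   IN={b+c}   OUT={a*a, e+e}
  B3:   IN={}   OUT={b*e}

Merge at B3: IN[B3] = OUT[B1] ∩ OUT[B2] = {}
Applying B3's transfer function to that IN value gives OUT[B3] (row B3 above).

Answer: {b*e}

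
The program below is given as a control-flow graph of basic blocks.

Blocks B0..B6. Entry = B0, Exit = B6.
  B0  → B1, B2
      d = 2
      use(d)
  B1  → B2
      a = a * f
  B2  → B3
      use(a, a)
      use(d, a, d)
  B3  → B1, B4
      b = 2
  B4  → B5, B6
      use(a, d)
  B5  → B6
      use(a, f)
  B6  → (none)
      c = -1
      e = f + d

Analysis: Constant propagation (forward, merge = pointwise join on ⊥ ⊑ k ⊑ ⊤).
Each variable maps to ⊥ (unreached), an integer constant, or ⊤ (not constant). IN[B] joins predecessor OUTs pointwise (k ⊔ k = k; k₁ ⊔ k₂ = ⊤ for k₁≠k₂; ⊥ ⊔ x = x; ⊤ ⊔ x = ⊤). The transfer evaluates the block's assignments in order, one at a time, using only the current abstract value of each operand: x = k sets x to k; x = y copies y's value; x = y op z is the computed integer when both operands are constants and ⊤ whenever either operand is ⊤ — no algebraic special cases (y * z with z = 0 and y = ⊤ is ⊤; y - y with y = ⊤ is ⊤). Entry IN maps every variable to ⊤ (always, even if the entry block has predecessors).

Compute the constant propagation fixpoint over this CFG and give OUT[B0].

Answer: {a: ⊤, b: ⊤, c: ⊤, d: 2, e: ⊤, f: ⊤}

Trace:
Converged values:
  B0:  IN=(all ⊤)  OUT={d:2; rest ⊤}
  B1:  IN={d:2; rest ⊤}  OUT={d:2; rest ⊤}
  B2:  IN={d:2; rest ⊤}  OUT={d:2; rest ⊤}
  B3:  IN={d:2; rest ⊤}  OUT={b:2, d:2; rest ⊤}
  B4:  IN={b:2, d:2; rest ⊤}  OUT={b:2, d:2; rest ⊤}
  B5:  IN={b:2, d:2; rest ⊤}  OUT={b:2, d:2; rest ⊤}
  B6:  IN={b:2, d:2; rest ⊤}  OUT={b:2, c:-1, d:2; rest ⊤}

B0 is the boundary node: IN[B0] = {a: ⊤, b: ⊤, c: ⊤, d: ⊤, e: ⊤, f: ⊤}
Applying B0's transfer function to that IN value gives OUT[B0] (row B0 above).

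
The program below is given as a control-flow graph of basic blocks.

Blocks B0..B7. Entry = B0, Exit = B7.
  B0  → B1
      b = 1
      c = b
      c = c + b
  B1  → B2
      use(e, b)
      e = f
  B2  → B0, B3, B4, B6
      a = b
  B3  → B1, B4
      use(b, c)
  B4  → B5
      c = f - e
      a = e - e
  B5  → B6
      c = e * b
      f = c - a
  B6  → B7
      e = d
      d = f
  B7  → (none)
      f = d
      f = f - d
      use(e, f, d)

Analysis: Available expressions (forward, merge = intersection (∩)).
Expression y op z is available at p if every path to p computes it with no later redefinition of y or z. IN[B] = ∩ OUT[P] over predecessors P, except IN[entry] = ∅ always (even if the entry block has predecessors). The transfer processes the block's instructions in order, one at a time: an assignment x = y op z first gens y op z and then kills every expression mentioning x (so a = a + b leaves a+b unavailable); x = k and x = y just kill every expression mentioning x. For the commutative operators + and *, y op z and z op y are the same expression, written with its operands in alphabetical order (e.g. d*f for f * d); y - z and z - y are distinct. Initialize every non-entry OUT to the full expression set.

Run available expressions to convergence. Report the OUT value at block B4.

Answer: {e-e, f-e}

Derivation:
Converged values:
  B0:   IN={}   OUT={}
  B1:   IN={}   OUT={}
  B2:   IN={}   OUT={}
  B3:   IN={}   OUT={}
  B4:   IN={}   OUT={e-e, f-e}
  B5:   IN={e-e, f-e}   OUT={b*e, c-a, e-e}
  B6:   IN={}   OUT={}
  B7:   IN={}   OUT={}

Merge at B4: IN[B4] = OUT[B2] ∩ OUT[B3] = {}
Applying B4's transfer function to that IN value gives OUT[B4] (row B4 above).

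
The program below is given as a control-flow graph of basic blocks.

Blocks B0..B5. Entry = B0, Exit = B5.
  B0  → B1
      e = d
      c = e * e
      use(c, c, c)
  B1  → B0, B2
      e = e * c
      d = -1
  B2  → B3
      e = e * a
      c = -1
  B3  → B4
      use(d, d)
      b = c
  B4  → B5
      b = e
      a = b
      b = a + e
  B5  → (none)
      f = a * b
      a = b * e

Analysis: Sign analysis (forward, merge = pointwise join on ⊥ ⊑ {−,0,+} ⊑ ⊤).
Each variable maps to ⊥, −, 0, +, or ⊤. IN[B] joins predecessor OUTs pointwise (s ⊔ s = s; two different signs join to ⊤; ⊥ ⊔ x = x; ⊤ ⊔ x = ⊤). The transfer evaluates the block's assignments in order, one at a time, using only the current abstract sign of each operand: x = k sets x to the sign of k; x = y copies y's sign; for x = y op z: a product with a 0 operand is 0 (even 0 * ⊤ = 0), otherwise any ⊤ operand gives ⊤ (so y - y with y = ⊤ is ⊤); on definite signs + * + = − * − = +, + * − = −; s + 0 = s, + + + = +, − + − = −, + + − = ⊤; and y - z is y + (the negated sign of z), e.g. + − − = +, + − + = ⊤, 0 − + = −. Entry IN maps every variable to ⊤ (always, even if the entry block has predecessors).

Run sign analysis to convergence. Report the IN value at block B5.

Answer: {a: ⊤, b: ⊤, c: -, d: -, e: ⊤, f: ⊤}

Working:
Per-block solution:
  B0:   IN=(all ⊤)   OUT=(all ⊤)
  B1:   IN=(all ⊤)   OUT={d:-; rest ⊤}
  B2:   IN={d:-; rest ⊤}   OUT={c:-, d:-; rest ⊤}
  B3:   IN={c:-, d:-; rest ⊤}   OUT={b:-, c:-, d:-; rest ⊤}
  B4:   IN={b:-, c:-, d:-; rest ⊤}   OUT={c:-, d:-; rest ⊤}
  B5:   IN={c:-, d:-; rest ⊤}   OUT={c:-, d:-; rest ⊤}

Merge at B5: IN[B5] = OUT[B4] = {a: ⊤, b: ⊤, c: -, d: -, e: ⊤, f: ⊤}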